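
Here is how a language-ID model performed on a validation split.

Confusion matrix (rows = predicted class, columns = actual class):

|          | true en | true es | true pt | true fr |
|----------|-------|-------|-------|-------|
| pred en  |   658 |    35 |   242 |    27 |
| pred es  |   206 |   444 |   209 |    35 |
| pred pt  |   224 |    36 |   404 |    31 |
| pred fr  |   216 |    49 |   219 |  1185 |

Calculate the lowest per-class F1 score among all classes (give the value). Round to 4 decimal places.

Per-class F1 score (2·TP/(2·TP+FP+FN)):
  en: TP=658, FP=35+242+27=304, FN=206+224+216=646 → 1316/2266 = 0.58076
  es: TP=444, FP=206+209+35=450, FN=35+36+49=120 → 888/1458 = 0.60905
  pt: TP=404, FP=224+36+31=291, FN=242+209+219=670 → 808/1769 = 0.45676
  fr: TP=1185, FP=216+49+219=484, FN=27+35+31=93 → 2370/2947 = 0.80421
Lowest is class 'pt' with F1 score = 0.4568.

0.4568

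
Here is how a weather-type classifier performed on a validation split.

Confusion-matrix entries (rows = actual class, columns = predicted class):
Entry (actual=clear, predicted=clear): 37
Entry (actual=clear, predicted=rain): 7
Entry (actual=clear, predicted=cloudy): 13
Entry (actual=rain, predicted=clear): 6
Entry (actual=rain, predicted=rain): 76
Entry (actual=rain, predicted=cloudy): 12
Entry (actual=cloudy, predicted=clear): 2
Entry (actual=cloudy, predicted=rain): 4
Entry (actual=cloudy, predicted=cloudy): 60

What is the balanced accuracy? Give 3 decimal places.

0.789

Balanced accuracy = mean of per-class recall.
  clear: recall = 37/57 = 0.6491
  rain: recall = 76/94 = 0.8085
  cloudy: recall = 60/66 = 0.9091
Mean = (0.6491 + 0.8085 + 0.9091) / 3 = 0.789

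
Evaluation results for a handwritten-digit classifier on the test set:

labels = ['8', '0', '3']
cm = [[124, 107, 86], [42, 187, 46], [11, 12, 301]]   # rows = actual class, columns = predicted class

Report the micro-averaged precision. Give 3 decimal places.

Micro-averaging pools counts across classes: ΣTP=612, ΣFP=304, ΣFN=304.
Micro-precision = TP/(TP+FP) on pooled counts = 0.668 (equals overall accuracy in single-label multiclass).

0.668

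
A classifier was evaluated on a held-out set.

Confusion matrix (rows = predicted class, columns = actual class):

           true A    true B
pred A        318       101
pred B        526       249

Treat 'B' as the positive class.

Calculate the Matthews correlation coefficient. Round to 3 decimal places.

0.084

MCC = (TP·TN − FP·FN) / √((TP+FP)(TP+FN)(TN+FP)(TN+FN))
Numerator = 249·318 − 526·101 = 26056
Denominator = √(775·350·844·419) = √95923765000 = 309715.6196
MCC = 26056 / 309715.6196 = 0.084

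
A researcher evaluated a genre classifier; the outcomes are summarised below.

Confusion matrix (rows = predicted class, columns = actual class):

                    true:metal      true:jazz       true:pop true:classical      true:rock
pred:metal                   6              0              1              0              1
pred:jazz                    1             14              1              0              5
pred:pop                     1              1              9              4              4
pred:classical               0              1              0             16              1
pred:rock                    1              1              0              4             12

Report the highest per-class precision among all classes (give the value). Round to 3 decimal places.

Per-class precision (TP/(TP+FP)):
  metal: TP=6, FP=0+1+0+1=2 → 6/8 = 0.7500
  jazz: TP=14, FP=1+1+0+5=7 → 14/21 = 0.6667
  pop: TP=9, FP=1+1+4+4=10 → 9/19 = 0.4737
  classical: TP=16, FP=0+1+0+1=2 → 16/18 = 0.8889
  rock: TP=12, FP=1+1+0+4=6 → 12/18 = 0.6667
Highest is class 'classical' with precision = 0.889.

0.889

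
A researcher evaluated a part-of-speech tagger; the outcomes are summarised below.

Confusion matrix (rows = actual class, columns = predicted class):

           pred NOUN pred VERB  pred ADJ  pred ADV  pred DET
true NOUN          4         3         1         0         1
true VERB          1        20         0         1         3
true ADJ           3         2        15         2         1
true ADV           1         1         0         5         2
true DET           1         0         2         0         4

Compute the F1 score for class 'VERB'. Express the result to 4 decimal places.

One-vs-rest for 'VERB': TP = diagonal; FP = other classes predicted 'VERB'; FN = 'VERB' predicted as other.
F1 score = 2·TP/(2·TP+FP+FN).
VERB: TP=20, FP=3+2+1+0=6, FN=1+0+1+3=5 → 40/51 = 0.78431

0.7843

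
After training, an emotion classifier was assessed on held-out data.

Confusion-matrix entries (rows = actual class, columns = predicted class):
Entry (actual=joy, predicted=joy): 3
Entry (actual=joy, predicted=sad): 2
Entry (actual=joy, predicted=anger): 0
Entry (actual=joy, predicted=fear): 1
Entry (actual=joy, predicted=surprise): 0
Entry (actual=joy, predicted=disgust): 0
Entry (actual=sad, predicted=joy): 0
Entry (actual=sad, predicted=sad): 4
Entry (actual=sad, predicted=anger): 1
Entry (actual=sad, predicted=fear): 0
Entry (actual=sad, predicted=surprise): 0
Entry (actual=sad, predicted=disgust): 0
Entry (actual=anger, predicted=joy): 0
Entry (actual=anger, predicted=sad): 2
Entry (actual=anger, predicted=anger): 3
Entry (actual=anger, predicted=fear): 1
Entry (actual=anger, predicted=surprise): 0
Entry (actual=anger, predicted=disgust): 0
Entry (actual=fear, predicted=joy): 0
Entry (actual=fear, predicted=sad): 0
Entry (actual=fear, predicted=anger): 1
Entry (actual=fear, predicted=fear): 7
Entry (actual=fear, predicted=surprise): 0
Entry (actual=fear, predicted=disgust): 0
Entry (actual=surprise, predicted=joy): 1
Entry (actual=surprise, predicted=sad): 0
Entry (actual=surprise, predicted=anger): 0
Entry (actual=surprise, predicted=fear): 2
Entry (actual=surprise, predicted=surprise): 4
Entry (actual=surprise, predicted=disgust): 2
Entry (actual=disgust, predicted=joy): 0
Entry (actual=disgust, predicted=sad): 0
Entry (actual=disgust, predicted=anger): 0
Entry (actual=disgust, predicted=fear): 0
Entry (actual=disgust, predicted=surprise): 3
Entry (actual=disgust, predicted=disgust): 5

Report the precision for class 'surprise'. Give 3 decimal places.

0.571

Treat 'surprise' as positive and all other classes as negative.
precision = TP/(TP+FP).
surprise: TP=4, FP=0+0+0+0+3=3 → 4/7 = 0.5714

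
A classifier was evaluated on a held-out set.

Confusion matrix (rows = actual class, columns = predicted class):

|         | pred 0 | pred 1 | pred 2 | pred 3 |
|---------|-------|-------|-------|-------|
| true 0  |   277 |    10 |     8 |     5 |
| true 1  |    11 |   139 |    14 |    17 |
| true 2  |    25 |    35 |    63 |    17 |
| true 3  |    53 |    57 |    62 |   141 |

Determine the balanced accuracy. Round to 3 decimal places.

Balanced accuracy = mean of per-class recall.
  0: recall = 277/300 = 0.9233
  1: recall = 139/181 = 0.7680
  2: recall = 63/140 = 0.4500
  3: recall = 141/313 = 0.4505
Mean = (0.9233 + 0.7680 + 0.4500 + 0.4505) / 4 = 0.648

0.648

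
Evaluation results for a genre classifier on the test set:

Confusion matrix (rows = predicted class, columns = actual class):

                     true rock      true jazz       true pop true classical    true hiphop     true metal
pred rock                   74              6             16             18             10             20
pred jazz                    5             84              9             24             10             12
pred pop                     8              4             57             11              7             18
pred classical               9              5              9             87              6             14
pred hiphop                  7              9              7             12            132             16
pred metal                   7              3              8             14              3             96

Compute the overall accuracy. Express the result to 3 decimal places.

0.633

Accuracy = trace / total = (74+84+57+87+132+96=530) / 837 = 530/837 = 0.633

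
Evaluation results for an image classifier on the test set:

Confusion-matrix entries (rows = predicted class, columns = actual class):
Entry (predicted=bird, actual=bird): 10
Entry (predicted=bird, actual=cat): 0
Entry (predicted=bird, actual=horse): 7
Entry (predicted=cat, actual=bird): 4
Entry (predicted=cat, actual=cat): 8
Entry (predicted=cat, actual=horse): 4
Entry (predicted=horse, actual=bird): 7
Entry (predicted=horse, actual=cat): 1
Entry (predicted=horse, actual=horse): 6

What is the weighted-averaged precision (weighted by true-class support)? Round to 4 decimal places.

0.5136

Per-class precision (TP/(TP+FP)):
  bird: TP=10, FP=0+7=7 → 10/17 = 0.58824
  cat: TP=8, FP=4+4=8 → 8/16 = 0.50000
  horse: TP=6, FP=7+1=8 → 6/14 = 0.42857
Weighted-precision = Σ (supportᵢ/N)·precisionᵢ with N=47: (21/47)·0.58824 + (9/47)·0.50000 + (17/47)·0.42857 = 0.5136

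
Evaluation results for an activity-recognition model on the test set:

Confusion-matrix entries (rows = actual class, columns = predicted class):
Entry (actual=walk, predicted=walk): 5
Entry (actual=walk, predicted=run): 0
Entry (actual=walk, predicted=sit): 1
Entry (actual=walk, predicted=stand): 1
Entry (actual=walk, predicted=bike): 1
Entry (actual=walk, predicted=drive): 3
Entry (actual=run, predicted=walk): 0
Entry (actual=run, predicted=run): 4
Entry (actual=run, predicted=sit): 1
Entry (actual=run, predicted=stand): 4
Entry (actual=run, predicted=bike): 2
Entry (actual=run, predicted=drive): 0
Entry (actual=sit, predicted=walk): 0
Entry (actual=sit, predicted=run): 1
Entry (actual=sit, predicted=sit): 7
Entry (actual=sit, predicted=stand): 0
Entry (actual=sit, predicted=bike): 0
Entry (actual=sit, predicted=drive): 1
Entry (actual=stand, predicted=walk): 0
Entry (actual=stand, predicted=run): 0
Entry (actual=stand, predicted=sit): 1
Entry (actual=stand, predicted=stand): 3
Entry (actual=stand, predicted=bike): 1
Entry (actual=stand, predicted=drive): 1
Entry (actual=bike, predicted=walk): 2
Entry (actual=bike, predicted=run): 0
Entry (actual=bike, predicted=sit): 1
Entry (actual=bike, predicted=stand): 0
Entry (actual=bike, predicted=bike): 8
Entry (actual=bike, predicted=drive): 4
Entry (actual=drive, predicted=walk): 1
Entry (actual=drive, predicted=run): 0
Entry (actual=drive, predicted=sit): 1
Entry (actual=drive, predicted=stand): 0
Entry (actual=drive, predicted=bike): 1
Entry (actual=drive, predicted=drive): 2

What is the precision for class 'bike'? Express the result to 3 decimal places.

0.615

precision = TP/(TP+FP).
bike: TP=8, FP=1+2+0+1+1=5 → 8/13 = 0.6154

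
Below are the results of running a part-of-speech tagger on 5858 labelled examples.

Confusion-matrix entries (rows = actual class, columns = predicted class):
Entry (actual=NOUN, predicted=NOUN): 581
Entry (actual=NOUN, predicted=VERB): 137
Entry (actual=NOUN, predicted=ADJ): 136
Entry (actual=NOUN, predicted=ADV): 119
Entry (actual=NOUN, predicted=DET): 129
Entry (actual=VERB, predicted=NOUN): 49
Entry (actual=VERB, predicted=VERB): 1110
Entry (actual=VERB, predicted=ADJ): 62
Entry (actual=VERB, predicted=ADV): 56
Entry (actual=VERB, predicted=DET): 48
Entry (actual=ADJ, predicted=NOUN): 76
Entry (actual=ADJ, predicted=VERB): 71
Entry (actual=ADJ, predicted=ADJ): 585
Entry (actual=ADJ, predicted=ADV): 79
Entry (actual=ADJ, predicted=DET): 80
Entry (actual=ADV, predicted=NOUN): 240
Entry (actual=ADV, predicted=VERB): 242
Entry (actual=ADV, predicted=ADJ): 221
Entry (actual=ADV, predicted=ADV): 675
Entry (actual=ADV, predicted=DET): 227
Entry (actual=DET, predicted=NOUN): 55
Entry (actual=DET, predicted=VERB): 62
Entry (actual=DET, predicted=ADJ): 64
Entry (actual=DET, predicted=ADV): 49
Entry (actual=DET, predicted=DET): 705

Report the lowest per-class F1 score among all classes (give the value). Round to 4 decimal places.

0.5226

Per-class F1 score (2·TP/(2·TP+FP+FN)):
  NOUN: TP=581, FP=49+76+240+55=420, FN=137+136+119+129=521 → 1162/2103 = 0.55254
  VERB: TP=1110, FP=137+71+242+62=512, FN=49+62+56+48=215 → 2220/2947 = 0.75331
  ADJ: TP=585, FP=136+62+221+64=483, FN=76+71+79+80=306 → 1170/1959 = 0.59724
  ADV: TP=675, FP=119+56+79+49=303, FN=240+242+221+227=930 → 1350/2583 = 0.52265
  DET: TP=705, FP=129+48+80+227=484, FN=55+62+64+49=230 → 1410/2124 = 0.66384
Lowest is class 'ADV' with F1 score = 0.5226.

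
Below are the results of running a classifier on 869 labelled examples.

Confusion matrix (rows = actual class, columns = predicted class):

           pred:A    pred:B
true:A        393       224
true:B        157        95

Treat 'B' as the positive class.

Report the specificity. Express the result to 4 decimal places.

Specificity = TN/(TN+FP) = 393/(393+224) = 0.6370

0.6370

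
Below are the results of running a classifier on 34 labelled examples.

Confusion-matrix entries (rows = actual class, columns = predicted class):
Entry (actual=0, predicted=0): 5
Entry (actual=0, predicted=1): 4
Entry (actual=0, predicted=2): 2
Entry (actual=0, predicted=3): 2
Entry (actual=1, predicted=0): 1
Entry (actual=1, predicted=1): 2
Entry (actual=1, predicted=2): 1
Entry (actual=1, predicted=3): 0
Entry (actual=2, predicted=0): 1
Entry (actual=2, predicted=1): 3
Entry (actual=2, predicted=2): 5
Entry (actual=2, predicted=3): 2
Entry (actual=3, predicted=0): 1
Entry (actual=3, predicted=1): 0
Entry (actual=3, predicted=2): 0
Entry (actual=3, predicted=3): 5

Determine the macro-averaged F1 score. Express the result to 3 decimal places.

0.494

Per-class F1 score (2·TP/(2·TP+FP+FN)):
  0: TP=5, FP=1+1+1=3, FN=4+2+2=8 → 10/21 = 0.4762
  1: TP=2, FP=4+3+0=7, FN=1+1+0=2 → 4/13 = 0.3077
  2: TP=5, FP=2+1+0=3, FN=1+3+2=6 → 10/19 = 0.5263
  3: TP=5, FP=2+0+2=4, FN=1+0+0=1 → 10/15 = 0.6667
Macro-F1 score = mean = (0.4762 + 0.3077 + 0.5263 + 0.6667) / 4 = 0.494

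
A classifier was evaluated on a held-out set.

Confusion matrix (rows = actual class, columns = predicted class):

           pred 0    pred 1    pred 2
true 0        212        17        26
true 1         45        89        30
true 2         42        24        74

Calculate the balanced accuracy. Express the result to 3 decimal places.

0.634

Balanced accuracy = mean of per-class recall.
  0: recall = 212/255 = 0.8314
  1: recall = 89/164 = 0.5427
  2: recall = 74/140 = 0.5286
Mean = (0.8314 + 0.5427 + 0.5286) / 3 = 0.634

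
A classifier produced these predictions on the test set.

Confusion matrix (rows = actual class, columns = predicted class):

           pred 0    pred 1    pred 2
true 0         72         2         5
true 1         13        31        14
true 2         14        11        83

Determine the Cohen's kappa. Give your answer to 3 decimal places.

0.626

Observed agreement pₒ = trace/N = 186/245 = 0.7592
Expected agreement pₑ = Σ (rowᵢ·colᵢ)/N² = (79·99 + 58·44 + 108·102)/245² = 0.3563
κ = (pₒ − pₑ)/(1 − pₑ) = (0.7592 − 0.3563)/(1 − 0.3563) = 0.626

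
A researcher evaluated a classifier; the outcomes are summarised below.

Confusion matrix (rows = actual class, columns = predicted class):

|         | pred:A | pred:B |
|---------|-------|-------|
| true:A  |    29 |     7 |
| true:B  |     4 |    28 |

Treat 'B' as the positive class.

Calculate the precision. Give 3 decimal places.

Precision = TP/(TP+FP) = 28/(28+7) = 28/35 = 0.800

0.800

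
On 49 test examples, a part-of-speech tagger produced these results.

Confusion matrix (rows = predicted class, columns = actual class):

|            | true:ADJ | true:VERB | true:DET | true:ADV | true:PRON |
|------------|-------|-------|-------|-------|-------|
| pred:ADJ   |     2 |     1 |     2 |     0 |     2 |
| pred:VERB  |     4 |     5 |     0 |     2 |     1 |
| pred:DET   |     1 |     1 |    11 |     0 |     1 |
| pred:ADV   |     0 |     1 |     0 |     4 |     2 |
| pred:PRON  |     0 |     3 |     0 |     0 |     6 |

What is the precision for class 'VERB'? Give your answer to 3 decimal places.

0.417

Treat 'VERB' as positive and all other classes as negative.
precision = TP/(TP+FP).
VERB: TP=5, FP=4+0+2+1=7 → 5/12 = 0.4167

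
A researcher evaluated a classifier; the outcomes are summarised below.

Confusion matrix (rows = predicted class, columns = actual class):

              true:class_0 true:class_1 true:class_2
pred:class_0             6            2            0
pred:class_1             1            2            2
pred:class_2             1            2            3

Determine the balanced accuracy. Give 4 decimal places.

0.5611

Balanced accuracy = mean of per-class recall.
  class_0: recall = 6/8 = 0.75000
  class_1: recall = 2/6 = 0.33333
  class_2: recall = 3/5 = 0.60000
Mean = (0.75000 + 0.33333 + 0.60000) / 3 = 0.5611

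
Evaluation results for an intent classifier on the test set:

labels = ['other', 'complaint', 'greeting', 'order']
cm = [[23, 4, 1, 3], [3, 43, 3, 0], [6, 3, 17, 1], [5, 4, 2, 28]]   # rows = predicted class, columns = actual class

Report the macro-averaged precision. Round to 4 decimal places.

0.7418

Per-class precision (TP/(TP+FP)):
  other: TP=23, FP=4+1+3=8 → 23/31 = 0.74194
  complaint: TP=43, FP=3+3+0=6 → 43/49 = 0.87755
  greeting: TP=17, FP=6+3+1=10 → 17/27 = 0.62963
  order: TP=28, FP=5+4+2=11 → 28/39 = 0.71795
Macro-precision = mean = (0.74194 + 0.87755 + 0.62963 + 0.71795) / 4 = 0.7418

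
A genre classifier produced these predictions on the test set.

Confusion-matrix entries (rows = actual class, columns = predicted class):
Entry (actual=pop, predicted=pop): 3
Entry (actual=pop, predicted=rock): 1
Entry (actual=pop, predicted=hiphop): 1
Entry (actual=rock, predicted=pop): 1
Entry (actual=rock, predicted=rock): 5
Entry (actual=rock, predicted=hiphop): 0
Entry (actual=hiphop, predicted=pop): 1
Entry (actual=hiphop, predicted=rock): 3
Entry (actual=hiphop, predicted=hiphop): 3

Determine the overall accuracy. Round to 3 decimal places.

0.611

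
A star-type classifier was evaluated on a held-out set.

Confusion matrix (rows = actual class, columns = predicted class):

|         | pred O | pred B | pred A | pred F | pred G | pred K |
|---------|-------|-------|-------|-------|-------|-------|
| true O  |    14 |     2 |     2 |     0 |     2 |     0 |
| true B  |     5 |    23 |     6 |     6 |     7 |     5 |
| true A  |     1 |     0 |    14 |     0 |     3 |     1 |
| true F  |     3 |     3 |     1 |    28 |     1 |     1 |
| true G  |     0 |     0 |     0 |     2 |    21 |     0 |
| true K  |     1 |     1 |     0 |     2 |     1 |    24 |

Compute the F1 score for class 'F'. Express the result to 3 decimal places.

0.747

F1 score = 2·TP/(2·TP+FP+FN).
F: TP=28, FP=0+6+0+2+2=10, FN=3+3+1+1+1=9 → 56/75 = 0.7467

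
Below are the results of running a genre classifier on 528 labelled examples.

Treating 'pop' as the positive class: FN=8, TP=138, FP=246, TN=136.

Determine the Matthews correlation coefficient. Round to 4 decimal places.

0.3025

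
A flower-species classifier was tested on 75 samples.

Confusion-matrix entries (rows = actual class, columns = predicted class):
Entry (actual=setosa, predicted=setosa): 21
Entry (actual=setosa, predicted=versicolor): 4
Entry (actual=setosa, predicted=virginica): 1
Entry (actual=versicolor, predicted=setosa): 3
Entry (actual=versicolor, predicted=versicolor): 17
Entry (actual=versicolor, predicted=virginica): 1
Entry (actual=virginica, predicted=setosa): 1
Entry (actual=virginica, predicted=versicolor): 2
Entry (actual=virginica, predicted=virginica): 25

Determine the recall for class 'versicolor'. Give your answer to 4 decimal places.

One-vs-rest for 'versicolor': TP = diagonal; FP = other classes predicted 'versicolor'; FN = 'versicolor' predicted as other.
recall = TP/(TP+FN).
versicolor: TP=17, FN=3+1=4 → 17/21 = 0.80952

0.8095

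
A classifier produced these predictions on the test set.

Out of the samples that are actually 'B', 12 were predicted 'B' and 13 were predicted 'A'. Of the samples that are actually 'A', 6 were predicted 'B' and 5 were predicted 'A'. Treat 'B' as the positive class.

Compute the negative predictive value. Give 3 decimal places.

NPV = TN/(TN+FN) = 5/(5+13) = 0.278

0.278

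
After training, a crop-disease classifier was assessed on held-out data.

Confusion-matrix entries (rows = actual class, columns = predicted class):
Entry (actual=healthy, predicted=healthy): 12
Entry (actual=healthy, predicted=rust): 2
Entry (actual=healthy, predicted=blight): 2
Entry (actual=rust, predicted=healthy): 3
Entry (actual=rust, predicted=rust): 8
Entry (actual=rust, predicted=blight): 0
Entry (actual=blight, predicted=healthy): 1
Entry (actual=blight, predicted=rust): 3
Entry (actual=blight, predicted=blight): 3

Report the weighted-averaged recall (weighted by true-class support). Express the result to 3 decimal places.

0.676

Per-class recall (TP/(TP+FN)):
  healthy: TP=12, FN=2+2=4 → 12/16 = 0.7500
  rust: TP=8, FN=3+0=3 → 8/11 = 0.7273
  blight: TP=3, FN=1+3=4 → 3/7 = 0.4286
Weighted-recall = Σ (supportᵢ/N)·recallᵢ with N=34: (16/34)·0.7500 + (11/34)·0.7273 + (7/34)·0.4286 = 0.676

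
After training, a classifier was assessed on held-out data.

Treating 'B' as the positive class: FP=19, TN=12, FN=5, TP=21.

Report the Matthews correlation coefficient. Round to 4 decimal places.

0.2121

MCC = (TP·TN − FP·FN) / √((TP+FP)(TP+FN)(TN+FP)(TN+FN))
Numerator = 21·12 − 19·5 = 157
Denominator = √(40·26·31·17) = √548080 = 740.3243
MCC = 157 / 740.3243 = 0.2121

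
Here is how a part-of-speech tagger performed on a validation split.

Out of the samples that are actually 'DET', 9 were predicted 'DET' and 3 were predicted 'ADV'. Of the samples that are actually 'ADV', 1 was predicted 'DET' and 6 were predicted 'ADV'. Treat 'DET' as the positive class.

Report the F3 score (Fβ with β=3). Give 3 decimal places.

0.763

Fβ = (1+β²)·TP / ((1+β²)·TP + β²·FN + FP), with β²=9
= 10·9 / (10·9 + 9·3 + 1) = 0.763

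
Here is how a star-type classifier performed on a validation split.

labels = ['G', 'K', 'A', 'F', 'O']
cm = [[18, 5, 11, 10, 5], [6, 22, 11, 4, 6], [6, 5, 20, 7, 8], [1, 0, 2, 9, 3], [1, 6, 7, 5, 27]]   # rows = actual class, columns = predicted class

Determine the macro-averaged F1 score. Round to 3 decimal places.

0.458

Per-class F1 score (2·TP/(2·TP+FP+FN)):
  G: TP=18, FP=6+6+1+1=14, FN=5+11+10+5=31 → 36/81 = 0.4444
  K: TP=22, FP=5+5+0+6=16, FN=6+11+4+6=27 → 44/87 = 0.5057
  A: TP=20, FP=11+11+2+7=31, FN=6+5+7+8=26 → 40/97 = 0.4124
  F: TP=9, FP=10+4+7+5=26, FN=1+0+2+3=6 → 18/50 = 0.3600
  O: TP=27, FP=5+6+8+3=22, FN=1+6+7+5=19 → 54/95 = 0.5684
Macro-F1 score = mean = (0.4444 + 0.5057 + 0.4124 + 0.3600 + 0.5684) / 5 = 0.458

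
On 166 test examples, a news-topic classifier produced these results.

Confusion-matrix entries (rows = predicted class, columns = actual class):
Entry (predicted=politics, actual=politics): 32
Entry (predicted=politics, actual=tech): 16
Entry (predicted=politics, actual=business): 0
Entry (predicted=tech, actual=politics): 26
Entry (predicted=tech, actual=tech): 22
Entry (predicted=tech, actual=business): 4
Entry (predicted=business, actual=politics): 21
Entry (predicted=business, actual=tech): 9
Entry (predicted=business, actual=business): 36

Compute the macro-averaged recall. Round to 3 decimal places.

0.591

Per-class recall (TP/(TP+FN)):
  politics: TP=32, FN=26+21=47 → 32/79 = 0.4051
  tech: TP=22, FN=16+9=25 → 22/47 = 0.4681
  business: TP=36, FN=0+4=4 → 36/40 = 0.9000
Macro-recall = mean = (0.4051 + 0.4681 + 0.9000) / 3 = 0.591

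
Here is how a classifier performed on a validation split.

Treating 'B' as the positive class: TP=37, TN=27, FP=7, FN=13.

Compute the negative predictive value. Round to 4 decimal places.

0.6750

NPV = TN/(TN+FN) = 27/(27+13) = 0.6750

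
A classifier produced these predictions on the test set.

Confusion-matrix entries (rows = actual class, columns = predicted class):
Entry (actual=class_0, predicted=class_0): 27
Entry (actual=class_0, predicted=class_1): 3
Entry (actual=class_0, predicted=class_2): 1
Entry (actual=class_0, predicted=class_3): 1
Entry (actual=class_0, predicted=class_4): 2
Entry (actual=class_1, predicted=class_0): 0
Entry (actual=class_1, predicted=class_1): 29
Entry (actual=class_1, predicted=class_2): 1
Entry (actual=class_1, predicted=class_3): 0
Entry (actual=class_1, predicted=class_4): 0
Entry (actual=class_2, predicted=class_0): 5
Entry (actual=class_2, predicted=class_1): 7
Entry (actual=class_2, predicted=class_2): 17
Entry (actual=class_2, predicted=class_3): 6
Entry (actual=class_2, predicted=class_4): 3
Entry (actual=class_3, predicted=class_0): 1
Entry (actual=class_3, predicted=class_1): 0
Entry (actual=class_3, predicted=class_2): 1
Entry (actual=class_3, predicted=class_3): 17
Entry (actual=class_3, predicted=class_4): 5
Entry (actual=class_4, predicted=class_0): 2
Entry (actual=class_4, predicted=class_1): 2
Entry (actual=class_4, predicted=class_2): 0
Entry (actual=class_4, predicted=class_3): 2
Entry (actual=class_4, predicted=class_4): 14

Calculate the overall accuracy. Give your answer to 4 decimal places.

0.7123

Accuracy = trace / total = (27+29+17+17+14=104) / 146 = 104/146 = 0.7123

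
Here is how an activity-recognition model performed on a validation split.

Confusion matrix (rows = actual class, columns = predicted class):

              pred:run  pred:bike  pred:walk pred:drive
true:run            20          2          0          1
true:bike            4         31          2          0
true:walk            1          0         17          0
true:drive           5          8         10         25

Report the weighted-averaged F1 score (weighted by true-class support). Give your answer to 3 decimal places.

0.732

Per-class F1 score (2·TP/(2·TP+FP+FN)):
  run: TP=20, FP=4+1+5=10, FN=2+0+1=3 → 40/53 = 0.7547
  bike: TP=31, FP=2+0+8=10, FN=4+2+0=6 → 62/78 = 0.7949
  walk: TP=17, FP=0+2+10=12, FN=1+0+0=1 → 34/47 = 0.7234
  drive: TP=25, FP=1+0+0=1, FN=5+8+10=23 → 50/74 = 0.6757
Weighted-F1 score = Σ (supportᵢ/N)·F1 scoreᵢ with N=126: (23/126)·0.7547 + (37/126)·0.7949 + (18/126)·0.7234 + (48/126)·0.6757 = 0.732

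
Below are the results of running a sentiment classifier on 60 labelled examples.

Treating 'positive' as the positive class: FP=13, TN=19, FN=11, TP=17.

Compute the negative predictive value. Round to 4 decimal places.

0.6333

NPV = TN/(TN+FN) = 19/(19+11) = 0.6333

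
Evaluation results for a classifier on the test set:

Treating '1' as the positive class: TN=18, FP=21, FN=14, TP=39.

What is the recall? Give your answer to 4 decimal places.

0.7358

Recall = TP/(TP+FN) = 39/(39+14) = 39/53 = 0.7358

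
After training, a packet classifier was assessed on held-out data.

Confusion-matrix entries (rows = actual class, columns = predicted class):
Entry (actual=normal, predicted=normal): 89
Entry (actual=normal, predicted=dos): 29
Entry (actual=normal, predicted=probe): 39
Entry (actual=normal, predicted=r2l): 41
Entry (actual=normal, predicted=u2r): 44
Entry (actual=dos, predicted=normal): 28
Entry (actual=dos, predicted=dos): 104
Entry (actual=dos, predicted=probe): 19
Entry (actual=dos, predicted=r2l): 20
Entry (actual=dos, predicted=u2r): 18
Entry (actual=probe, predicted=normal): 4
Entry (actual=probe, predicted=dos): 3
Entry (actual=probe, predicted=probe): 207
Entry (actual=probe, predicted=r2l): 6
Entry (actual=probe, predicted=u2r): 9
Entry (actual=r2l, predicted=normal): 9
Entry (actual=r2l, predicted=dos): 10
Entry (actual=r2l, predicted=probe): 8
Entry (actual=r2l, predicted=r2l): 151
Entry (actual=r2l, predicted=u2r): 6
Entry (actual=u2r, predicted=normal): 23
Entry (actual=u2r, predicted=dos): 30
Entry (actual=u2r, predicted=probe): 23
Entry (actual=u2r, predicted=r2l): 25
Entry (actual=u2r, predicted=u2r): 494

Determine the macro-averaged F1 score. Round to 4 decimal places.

0.6727

Per-class F1 score (2·TP/(2·TP+FP+FN)):
  normal: TP=89, FP=28+4+9+23=64, FN=29+39+41+44=153 → 178/395 = 0.45063
  dos: TP=104, FP=29+3+10+30=72, FN=28+19+20+18=85 → 208/365 = 0.56986
  probe: TP=207, FP=39+19+8+23=89, FN=4+3+6+9=22 → 414/525 = 0.78857
  r2l: TP=151, FP=41+20+6+25=92, FN=9+10+8+6=33 → 302/427 = 0.70726
  u2r: TP=494, FP=44+18+9+6=77, FN=23+30+23+25=101 → 988/1166 = 0.84734
Macro-F1 score = mean = (0.45063 + 0.56986 + 0.78857 + 0.70726 + 0.84734) / 5 = 0.6727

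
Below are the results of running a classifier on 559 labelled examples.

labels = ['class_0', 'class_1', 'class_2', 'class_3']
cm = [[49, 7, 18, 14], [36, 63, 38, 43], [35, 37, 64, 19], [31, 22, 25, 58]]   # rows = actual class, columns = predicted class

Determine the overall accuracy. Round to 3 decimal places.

Accuracy = trace / total = (49+63+64+58=234) / 559 = 234/559 = 0.419

0.419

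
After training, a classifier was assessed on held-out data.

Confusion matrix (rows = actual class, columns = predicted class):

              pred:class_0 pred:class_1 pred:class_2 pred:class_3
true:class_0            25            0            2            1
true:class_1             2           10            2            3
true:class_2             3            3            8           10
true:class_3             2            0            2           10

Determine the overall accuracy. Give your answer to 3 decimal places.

Accuracy = trace / total = (25+10+8+10=53) / 83 = 53/83 = 0.639

0.639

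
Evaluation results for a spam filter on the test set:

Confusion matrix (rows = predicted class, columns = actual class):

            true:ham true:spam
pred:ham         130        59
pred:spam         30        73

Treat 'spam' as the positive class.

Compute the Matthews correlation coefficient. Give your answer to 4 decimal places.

0.3807

MCC = (TP·TN − FP·FN) / √((TP+FP)(TP+FN)(TN+FP)(TN+FN))
Numerator = 73·130 − 30·59 = 7720
Denominator = √(103·132·160·189) = √411143040 = 20276.6624
MCC = 7720 / 20276.6624 = 0.3807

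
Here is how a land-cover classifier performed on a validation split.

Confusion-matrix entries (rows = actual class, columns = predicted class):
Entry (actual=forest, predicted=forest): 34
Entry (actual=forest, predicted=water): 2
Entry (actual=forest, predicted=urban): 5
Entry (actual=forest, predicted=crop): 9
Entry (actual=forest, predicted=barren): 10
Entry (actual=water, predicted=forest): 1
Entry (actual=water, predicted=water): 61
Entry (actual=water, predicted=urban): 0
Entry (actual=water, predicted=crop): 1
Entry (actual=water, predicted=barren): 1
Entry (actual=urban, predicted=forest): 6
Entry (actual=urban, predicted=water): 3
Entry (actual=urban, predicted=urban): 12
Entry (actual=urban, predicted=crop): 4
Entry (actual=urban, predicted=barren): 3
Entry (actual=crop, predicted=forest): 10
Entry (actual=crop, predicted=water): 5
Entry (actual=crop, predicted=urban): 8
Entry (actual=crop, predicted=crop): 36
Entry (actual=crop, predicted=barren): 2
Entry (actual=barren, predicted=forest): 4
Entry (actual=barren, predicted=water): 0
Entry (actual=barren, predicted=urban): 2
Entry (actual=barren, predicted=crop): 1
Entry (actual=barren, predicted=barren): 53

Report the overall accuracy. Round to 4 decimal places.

0.7179

Accuracy = trace / total = (34+61+12+36+53=196) / 273 = 196/273 = 0.7179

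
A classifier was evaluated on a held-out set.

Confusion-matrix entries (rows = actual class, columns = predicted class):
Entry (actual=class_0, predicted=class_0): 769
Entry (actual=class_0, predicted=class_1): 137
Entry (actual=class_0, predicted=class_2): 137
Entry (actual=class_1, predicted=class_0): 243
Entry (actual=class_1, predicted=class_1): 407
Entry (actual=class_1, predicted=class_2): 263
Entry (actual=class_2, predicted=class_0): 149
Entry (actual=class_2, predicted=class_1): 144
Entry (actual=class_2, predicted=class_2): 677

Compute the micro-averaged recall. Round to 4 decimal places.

Micro-averaging pools counts across classes: ΣTP=1853, ΣFP=1073, ΣFN=1073.
Micro-recall = TP/(TP+FN) on pooled counts = 0.6333 (equals overall accuracy in single-label multiclass).

0.6333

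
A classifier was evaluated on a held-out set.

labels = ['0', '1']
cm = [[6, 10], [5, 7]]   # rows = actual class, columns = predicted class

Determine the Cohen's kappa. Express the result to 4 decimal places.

-0.0396

Observed agreement pₒ = trace/N = 13/28 = 0.46429
Expected agreement pₑ = Σ (rowᵢ·colᵢ)/N² = (16·11 + 12·17)/28² = 0.48469
κ = (pₒ − pₑ)/(1 − pₑ) = (0.46429 − 0.48469)/(1 − 0.48469) = -0.0396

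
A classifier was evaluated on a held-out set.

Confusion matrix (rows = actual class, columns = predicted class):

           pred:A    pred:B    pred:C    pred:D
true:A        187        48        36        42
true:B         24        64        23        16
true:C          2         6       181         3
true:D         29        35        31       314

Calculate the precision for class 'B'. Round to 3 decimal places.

Take TP from the diagonal, FP from the rest of the 'B' prediction marginal, FN from the rest of the 'B' actual marginal.
precision = TP/(TP+FP).
B: TP=64, FP=48+6+35=89 → 64/153 = 0.4183

0.418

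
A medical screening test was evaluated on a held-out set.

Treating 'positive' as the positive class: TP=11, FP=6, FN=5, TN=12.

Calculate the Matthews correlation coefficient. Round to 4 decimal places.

MCC = (TP·TN − FP·FN) / √((TP+FP)(TP+FN)(TN+FP)(TN+FN))
Numerator = 11·12 − 6·5 = 102
Denominator = √(17·16·18·17) = √83232 = 288.4996
MCC = 102 / 288.4996 = 0.3536

0.3536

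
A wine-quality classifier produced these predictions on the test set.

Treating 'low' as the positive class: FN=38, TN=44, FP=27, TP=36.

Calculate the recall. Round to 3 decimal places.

0.486

Recall = TP/(TP+FN) = 36/(36+38) = 36/74 = 0.486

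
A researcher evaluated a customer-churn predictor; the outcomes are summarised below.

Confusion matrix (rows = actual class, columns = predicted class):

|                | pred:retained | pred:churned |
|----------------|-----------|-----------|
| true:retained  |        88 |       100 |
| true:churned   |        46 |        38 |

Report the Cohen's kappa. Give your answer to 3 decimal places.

Observed agreement pₒ = trace/N = 126/272 = 0.4632
Expected agreement pₑ = Σ (rowᵢ·colᵢ)/N² = (188·134 + 84·138)/272² = 0.4972
κ = (pₒ − pₑ)/(1 − pₑ) = (0.4632 − 0.4972)/(1 − 0.4972) = -0.068

-0.068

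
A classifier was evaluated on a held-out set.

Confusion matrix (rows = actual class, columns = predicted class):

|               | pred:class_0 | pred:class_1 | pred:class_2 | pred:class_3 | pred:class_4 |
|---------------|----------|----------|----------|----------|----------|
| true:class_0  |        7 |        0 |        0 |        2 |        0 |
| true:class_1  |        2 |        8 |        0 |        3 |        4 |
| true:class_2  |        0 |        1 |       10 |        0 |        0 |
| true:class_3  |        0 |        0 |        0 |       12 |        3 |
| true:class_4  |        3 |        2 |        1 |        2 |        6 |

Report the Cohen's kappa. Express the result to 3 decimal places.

Observed agreement pₒ = trace/N = 43/66 = 0.6515
Expected agreement pₑ = Σ (rowᵢ·colᵢ)/N² = (9·12 + 17·11 + 11·11 + 15·19 + 14·13)/66² = 0.2027
κ = (pₒ − pₑ)/(1 − pₑ) = (0.6515 − 0.2027)/(1 − 0.2027) = 0.563

0.563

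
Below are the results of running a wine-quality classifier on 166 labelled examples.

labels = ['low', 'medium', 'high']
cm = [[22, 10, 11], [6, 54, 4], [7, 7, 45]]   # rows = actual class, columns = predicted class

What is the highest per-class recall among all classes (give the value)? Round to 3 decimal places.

Per-class recall (TP/(TP+FN)):
  low: TP=22, FN=10+11=21 → 22/43 = 0.5116
  medium: TP=54, FN=6+4=10 → 54/64 = 0.8438
  high: TP=45, FN=7+7=14 → 45/59 = 0.7627
Highest is class 'medium' with recall = 0.844.

0.844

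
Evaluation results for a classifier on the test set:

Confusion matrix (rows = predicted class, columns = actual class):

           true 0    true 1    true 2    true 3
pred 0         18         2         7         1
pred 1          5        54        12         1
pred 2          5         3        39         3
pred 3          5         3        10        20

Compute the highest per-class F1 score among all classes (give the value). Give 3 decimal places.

0.806

Per-class F1 score (2·TP/(2·TP+FP+FN)):
  0: TP=18, FP=2+7+1=10, FN=5+5+5=15 → 36/61 = 0.5902
  1: TP=54, FP=5+12+1=18, FN=2+3+3=8 → 108/134 = 0.8060
  2: TP=39, FP=5+3+3=11, FN=7+12+10=29 → 78/118 = 0.6610
  3: TP=20, FP=5+3+10=18, FN=1+1+3=5 → 40/63 = 0.6349
Highest is class '1' with F1 score = 0.806.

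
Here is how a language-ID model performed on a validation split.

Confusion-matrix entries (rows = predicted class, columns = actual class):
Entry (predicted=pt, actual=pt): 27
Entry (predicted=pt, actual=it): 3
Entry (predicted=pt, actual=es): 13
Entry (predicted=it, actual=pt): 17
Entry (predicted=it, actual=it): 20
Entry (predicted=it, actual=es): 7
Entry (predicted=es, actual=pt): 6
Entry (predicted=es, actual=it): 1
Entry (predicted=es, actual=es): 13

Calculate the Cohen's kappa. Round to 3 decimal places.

Observed agreement pₒ = trace/N = 60/107 = 0.5607
Expected agreement pₑ = Σ (rowᵢ·colᵢ)/N² = (50·43 + 24·44 + 33·20)/107² = 0.3377
κ = (pₒ − pₑ)/(1 − pₑ) = (0.5607 − 0.3377)/(1 − 0.3377) = 0.337

0.337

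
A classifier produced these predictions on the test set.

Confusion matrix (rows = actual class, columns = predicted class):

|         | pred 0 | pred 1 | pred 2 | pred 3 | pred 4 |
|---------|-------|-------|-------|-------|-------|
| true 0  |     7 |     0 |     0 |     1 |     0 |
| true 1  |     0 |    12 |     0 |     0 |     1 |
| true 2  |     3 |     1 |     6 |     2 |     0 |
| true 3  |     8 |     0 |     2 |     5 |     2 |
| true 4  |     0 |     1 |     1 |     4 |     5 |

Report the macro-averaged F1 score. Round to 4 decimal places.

Per-class F1 score (2·TP/(2·TP+FP+FN)):
  0: TP=7, FP=0+3+8+0=11, FN=0+0+1+0=1 → 14/26 = 0.53846
  1: TP=12, FP=0+1+0+1=2, FN=0+0+0+1=1 → 24/27 = 0.88889
  2: TP=6, FP=0+0+2+1=3, FN=3+1+2+0=6 → 12/21 = 0.57143
  3: TP=5, FP=1+0+2+4=7, FN=8+0+2+2=12 → 10/29 = 0.34483
  4: TP=5, FP=0+1+0+2=3, FN=0+1+1+4=6 → 10/19 = 0.52632
Macro-F1 score = mean = (0.53846 + 0.88889 + 0.57143 + 0.34483 + 0.52632) / 5 = 0.5740

0.5740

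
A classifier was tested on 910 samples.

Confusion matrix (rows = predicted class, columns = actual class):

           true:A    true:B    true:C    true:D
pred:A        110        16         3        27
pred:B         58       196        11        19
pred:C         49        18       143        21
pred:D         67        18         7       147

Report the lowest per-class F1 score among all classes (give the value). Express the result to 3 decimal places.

0.500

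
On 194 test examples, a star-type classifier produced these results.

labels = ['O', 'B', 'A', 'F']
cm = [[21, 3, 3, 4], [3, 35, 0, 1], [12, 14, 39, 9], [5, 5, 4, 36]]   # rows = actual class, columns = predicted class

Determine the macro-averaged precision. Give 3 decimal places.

0.674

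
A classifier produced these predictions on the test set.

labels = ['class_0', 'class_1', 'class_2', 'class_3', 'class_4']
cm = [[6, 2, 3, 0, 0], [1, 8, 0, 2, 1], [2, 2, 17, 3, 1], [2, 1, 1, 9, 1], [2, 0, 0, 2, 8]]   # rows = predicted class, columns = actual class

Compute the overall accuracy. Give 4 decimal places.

Accuracy = trace / total = (6+8+17+9+8=48) / 74 = 48/74 = 0.6486

0.6486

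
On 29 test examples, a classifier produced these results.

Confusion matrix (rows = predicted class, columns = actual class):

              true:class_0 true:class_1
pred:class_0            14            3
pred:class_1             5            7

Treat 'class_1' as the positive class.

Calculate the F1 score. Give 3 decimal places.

Precision = TP/(TP+FP) = 7/12 = 0.5833
Recall = TP/(TP+FN) = 7/10 = 0.7000
F1 = 2·TP/(2·TP+FP+FN) = 14/22 = 0.636

0.636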